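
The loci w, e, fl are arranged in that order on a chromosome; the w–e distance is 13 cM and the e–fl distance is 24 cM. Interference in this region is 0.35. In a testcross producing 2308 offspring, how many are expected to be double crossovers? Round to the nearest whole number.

Map distances give recombination frequencies of 0.130 and 0.240 for the two intervals.
With interference 0.35 (so coincidence = 0.65), expected double-crossover frequency = 0.130 × 0.240 × 0.65 = 0.02028.
Expected number = 0.02028 × 2308 = 46.81 ≈ 47.

47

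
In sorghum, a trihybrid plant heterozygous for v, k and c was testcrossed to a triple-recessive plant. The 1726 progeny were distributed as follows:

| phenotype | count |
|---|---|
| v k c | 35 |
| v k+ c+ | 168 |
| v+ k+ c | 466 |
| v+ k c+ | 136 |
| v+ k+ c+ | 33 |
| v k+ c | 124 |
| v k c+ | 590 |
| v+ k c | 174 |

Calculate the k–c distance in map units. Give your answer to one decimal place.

The two most frequent reciprocal classes, v k c+ and v+ k+ c, are the parental types, so the F1 was v k c+ / v+ k+ c.
The two rarest classes, v k c and v+ k+ c+, are the double crossovers. Comparing them with the parentals, only the c allele has switched, so c is the middle locus and the order is k – c – v.
Crossovers in the k–c interval produce the single-crossover classes v k+ c+ and v+ k c (168 + 174 = 342) plus the double crossovers (68).
RF(k–c) = (342 + 68) / 1726 = 410/1726 = 0.2375 → 23.8 map units.

23.8 map units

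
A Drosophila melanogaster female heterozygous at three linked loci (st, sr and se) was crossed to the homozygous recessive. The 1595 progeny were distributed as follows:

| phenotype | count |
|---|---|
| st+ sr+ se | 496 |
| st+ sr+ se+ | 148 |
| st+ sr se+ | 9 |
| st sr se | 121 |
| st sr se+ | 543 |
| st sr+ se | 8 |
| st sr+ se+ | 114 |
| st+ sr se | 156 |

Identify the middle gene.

st

The two most frequent reciprocal classes, st sr se+ and st+ sr+ se, are the parental types, so the F1 was st sr se+ / st+ sr+ se.
The two rarest classes, st+ sr se+ and st sr+ se, are the double crossovers. Comparing them with the parentals, only the st allele has switched, so st is the middle locus and the order is sr – st – se.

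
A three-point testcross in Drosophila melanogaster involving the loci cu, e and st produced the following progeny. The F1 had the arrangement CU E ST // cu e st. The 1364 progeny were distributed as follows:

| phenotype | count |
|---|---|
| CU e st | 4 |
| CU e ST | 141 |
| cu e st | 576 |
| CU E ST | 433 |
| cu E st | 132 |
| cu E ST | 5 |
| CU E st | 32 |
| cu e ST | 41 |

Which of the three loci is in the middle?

cu

The two rarest classes, cu E ST and CU e st, are the double crossovers. Comparing them with the parentals, only the cu allele has switched, so cu is the middle locus and the order is e – cu – st.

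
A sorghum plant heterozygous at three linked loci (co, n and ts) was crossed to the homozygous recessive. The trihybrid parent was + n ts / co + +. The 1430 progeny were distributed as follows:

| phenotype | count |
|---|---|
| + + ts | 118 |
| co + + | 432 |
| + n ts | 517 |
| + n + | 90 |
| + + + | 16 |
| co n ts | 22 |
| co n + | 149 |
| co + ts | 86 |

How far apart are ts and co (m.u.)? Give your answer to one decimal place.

15.0 m.u.

The two rarest classes, co n ts and + + +, are the double crossovers. Comparing them with the parentals, only the co allele has switched, so co is the middle locus and the order is ts – co – n.
Crossovers in the ts–co interval produce the single-crossover classes + n + and co + ts (90 + 86 = 176) plus the double crossovers (38).
RF(ts–co) = (176 + 38) / 1430 = 214/1430 = 0.1497 → 15.0 m.u.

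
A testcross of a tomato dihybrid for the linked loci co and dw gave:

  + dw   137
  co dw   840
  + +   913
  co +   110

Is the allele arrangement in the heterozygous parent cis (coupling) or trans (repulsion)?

cis

The two most frequent classes are + + (913) and co dw (840); these are the parental (non-recombinant) types.
So the F1 carried + + on one chromosome and co dw on the other — the recessive alleles are on the same chromosome (cis / coupling).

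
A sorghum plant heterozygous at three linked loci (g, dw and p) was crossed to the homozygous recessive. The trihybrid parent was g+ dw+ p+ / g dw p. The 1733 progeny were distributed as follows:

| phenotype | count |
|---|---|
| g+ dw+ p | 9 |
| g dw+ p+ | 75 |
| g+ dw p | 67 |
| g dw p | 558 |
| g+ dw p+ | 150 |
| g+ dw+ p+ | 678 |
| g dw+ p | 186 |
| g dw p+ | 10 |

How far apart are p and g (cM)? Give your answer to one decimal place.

The two rarest classes, g+ dw+ p and g dw p+, are the double crossovers. Comparing them with the parentals, only the p allele has switched, so p is the middle locus and the order is g – p – dw.
Crossovers in the g–p interval produce the single-crossover classes g dw+ p+ and g+ dw p (75 + 67 = 142) plus the double crossovers (19).
RF(g–p) = (142 + 19) / 1733 = 161/1733 = 0.0929 → 9.3 cM.

9.3 cM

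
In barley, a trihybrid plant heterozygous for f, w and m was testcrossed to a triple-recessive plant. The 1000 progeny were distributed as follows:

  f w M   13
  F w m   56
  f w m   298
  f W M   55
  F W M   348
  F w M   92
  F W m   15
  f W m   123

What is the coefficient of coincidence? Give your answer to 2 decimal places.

The two most frequent reciprocal classes, f w m and F W M, are the parental types, so the F1 was f w m / F W M.
The two rarest classes, f w M and F W m, are the double crossovers. Comparing them with the parentals, only the m allele has switched, so m is the middle locus and the order is f – m – w.
f–m: (111 + 28)/1000 = 0.1390; m–w: (215 + 28)/1000 = 0.2430.
Expected DCO frequency = 0.1390 × 0.2430 ≈ 0.03378; observed = 28/1000 ≈ 0.02800.
Coefficient of coincidence = 0.02800/0.03378 ≈ 0.83.

0.83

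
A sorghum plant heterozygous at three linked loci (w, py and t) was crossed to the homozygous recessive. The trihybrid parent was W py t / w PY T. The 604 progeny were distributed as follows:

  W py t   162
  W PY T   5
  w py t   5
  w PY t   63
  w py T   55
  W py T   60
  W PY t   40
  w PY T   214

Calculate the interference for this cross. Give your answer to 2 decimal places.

The two rarest classes, w py t and W PY T, are the double crossovers. Comparing them with the parentals, only the w allele has switched, so w is the middle locus and the order is t – w – py.
t–w: (123 + 10)/604 = 0.2202; w–py: (95 + 10)/604 = 0.1738.
Expected DCO frequency = 0.2202 × 0.1738 ≈ 0.03827; observed = 10/604 ≈ 0.01656.
Coefficient of coincidence = 0.01656/0.03827 ≈ 0.43; interference = 1 − 0.43 = 0.57.

0.57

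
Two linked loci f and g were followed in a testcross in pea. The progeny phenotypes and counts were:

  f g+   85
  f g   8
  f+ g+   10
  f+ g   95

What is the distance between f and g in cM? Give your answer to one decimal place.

9.1 cM

The two most frequent classes, f+ g (95) and f g+ (85), are the parental types, so the F1 was f+ g / f g+.
The recombinant classes are f+ g+ and f g: 10 + 8 = 18.
Recombination frequency = 18/198 = 0.0909 ≈ 9.1%, i.e. 9.1 cM.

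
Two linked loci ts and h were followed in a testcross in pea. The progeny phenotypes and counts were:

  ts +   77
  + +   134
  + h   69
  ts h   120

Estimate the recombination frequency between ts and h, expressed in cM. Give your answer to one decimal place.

The two most frequent classes, + + (134) and ts h (120), are the parental types, so the F1 was + + / ts h.
The recombinant classes are + h and ts +: 69 + 77 = 146.
Recombination frequency = 146/400 = 0.3650 ≈ 36.5%, i.e. 36.5 cM.

36.5 cM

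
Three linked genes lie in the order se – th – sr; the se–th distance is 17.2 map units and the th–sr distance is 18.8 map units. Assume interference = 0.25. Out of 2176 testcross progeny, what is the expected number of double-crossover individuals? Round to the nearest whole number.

Map distances give recombination frequencies of 0.172 and 0.188 for the two intervals.
With interference 0.25 (so coincidence = 0.75), expected double-crossover frequency = 0.172 × 0.188 × 0.75 = 0.02425.
Expected number = 0.02425 × 2176 = 52.77 ≈ 53.

53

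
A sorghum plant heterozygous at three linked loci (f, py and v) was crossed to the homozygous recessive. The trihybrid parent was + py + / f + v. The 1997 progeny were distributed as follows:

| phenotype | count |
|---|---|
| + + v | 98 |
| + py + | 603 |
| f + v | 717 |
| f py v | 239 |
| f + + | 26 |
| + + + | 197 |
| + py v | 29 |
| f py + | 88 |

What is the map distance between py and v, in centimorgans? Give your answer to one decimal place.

The two rarest classes, + py v and f + +, are the double crossovers. Comparing them with the parentals, only the v allele has switched, so v is the middle locus and the order is py – v – f.
Crossovers in the py–v interval produce the single-crossover classes + + + and f py v (197 + 239 = 436) plus the double crossovers (55).
RF(py–v) = (436 + 55) / 1997 = 491/1997 = 0.2459 → 24.6 centimorgans.

24.6 centimorgans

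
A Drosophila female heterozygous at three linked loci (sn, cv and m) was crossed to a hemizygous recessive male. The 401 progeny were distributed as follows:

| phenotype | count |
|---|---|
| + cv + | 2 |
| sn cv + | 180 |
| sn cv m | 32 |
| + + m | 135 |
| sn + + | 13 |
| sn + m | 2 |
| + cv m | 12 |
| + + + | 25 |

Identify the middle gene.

The two most frequent reciprocal classes, sn cv + and + + m, are the parental types, so the F1 was sn cv + / + + m.
The two rarest classes, + cv + and sn + m, are the double crossovers. Comparing them with the parentals, only the sn allele has switched, so sn is the middle locus and the order is m – sn – cv.

sn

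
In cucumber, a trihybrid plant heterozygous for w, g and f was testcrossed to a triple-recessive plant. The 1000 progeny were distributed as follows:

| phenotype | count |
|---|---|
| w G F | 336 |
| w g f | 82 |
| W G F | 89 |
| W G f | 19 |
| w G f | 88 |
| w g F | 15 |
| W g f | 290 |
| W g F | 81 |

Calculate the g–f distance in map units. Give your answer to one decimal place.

20.3 map units

The two most frequent reciprocal classes, W g f and w G F, are the parental types, so the F1 was W g f / w G F.
The two rarest classes, W G f and w g F, are the double crossovers. Comparing them with the parentals, only the g allele has switched, so g is the middle locus and the order is f – g – w.
Crossovers in the f–g interval produce the single-crossover classes W g F and w G f (81 + 88 = 169) plus the double crossovers (34).
RF(f–g) = (169 + 34) / 1000 = 203/1000 = 0.2030 → 20.3 map units.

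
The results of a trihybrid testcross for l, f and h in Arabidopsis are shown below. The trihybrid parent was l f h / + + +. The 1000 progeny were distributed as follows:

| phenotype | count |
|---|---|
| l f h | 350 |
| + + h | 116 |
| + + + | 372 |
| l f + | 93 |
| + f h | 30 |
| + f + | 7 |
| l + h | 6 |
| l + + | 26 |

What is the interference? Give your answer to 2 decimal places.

0.15

The two rarest classes, l + h and + f +, are the double crossovers. Comparing them with the parentals, only the f allele has switched, so f is the middle locus and the order is h – f – l.
h–f: (209 + 13)/1000 = 0.2220; f–l: (56 + 13)/1000 = 0.0690.
Expected DCO frequency = 0.2220 × 0.0690 ≈ 0.01532; observed = 13/1000 ≈ 0.01300.
Coefficient of coincidence = 0.01300/0.01532 ≈ 0.85; interference = 1 − 0.85 = 0.15.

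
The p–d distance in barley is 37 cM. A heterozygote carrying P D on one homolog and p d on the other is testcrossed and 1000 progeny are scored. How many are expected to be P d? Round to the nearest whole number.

185

A map distance of 37 cM corresponds to a recombination frequency of 0.370.
The F1 is P D / p d, so P d is a recombinant gamete class with expected frequency r/2 = 0.370/2 = 0.1850.
Expected number = 0.1850 × 1000 = 185.00 ≈ 185.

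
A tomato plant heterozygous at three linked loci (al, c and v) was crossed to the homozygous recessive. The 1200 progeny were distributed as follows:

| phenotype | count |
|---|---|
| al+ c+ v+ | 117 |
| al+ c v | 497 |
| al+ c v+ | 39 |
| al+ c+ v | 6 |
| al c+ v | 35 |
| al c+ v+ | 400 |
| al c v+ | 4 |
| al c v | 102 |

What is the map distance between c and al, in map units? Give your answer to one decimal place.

The two most frequent reciprocal classes, al c+ v+ and al+ c v, are the parental types, so the F1 was al c+ v+ / al+ c v.
The two rarest classes, al c v+ and al+ c+ v, are the double crossovers. Comparing them with the parentals, only the c allele has switched, so c is the middle locus and the order is v – c – al.
Crossovers in the c–al interval produce the single-crossover classes al+ c+ v+ and al c v (117 + 102 = 219) plus the double crossovers (10).
RF(c–al) = (219 + 10) / 1200 = 229/1200 = 0.1908 → 19.1 map units.

19.1 map units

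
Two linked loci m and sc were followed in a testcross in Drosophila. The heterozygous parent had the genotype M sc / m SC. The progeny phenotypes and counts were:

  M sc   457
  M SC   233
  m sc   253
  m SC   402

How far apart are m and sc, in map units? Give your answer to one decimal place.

36.1 map units

The recombinant classes are M SC and m sc: 233 + 253 = 486.
Recombination frequency = 486/1345 = 0.3613 ≈ 36.1%, i.e. 36.1 map units.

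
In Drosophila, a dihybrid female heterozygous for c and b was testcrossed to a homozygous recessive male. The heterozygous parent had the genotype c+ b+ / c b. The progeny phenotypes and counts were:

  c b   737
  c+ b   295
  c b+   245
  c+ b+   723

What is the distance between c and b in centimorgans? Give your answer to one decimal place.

The recombinant classes are c+ b and c b+: 295 + 245 = 540.
Recombination frequency = 540/2000 = 0.2700 ≈ 27.0%, i.e. 27.0 centimorgans.

27.0 centimorgans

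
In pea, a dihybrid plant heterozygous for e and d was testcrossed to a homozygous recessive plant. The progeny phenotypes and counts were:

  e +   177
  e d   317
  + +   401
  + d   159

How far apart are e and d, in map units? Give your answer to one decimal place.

31.9 map units

The two most frequent classes, + + (401) and e d (317), are the parental types, so the F1 was + + / e d.
The recombinant classes are + d and e +: 159 + 177 = 336.
Recombination frequency = 336/1054 = 0.3188 ≈ 31.9%, i.e. 31.9 map units.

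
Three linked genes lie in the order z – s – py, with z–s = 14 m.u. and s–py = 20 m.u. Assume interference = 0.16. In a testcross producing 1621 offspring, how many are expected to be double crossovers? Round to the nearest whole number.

38

Map distances give recombination frequencies of 0.140 and 0.200 for the two intervals.
With interference 0.16 (so coincidence = 0.84), expected double-crossover frequency = 0.140 × 0.200 × 0.84 = 0.02352.
Expected number = 0.02352 × 1621 = 38.13 ≈ 38.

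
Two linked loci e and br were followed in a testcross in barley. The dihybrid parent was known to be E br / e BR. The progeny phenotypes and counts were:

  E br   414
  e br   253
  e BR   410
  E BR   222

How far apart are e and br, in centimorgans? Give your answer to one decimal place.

The recombinant classes are E BR and e br: 222 + 253 = 475.
Recombination frequency = 475/1299 = 0.3657 ≈ 36.6%, i.e. 36.6 centimorgans.

36.6 centimorgans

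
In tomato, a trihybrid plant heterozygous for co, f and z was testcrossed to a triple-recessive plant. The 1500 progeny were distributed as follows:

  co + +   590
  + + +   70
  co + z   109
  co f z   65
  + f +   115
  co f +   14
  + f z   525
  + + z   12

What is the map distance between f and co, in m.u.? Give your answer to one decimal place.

10.7 m.u.

The two most frequent reciprocal classes, co + + and + f z, are the parental types, so the F1 was co + + / + f z.
The two rarest classes, co f + and + + z, are the double crossovers. Comparing them with the parentals, only the f allele has switched, so f is the middle locus and the order is co – f – z.
Crossovers in the co–f interval produce the single-crossover classes + + + and co f z (70 + 65 = 135) plus the double crossovers (26).
RF(co–f) = (135 + 26) / 1500 = 161/1500 = 0.1073 → 10.7 m.u.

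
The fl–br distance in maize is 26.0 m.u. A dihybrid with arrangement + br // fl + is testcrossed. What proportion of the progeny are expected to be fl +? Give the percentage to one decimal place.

37.0%

A map distance of 26.0 m.u. corresponds to a recombination frequency of 0.260.
The F1 is + br / fl +, so fl + is a parental gamete class with expected frequency (1 − r)/2 = 0.740/2 = 0.3700.
That is 0.3700 = 37.0% of the progeny.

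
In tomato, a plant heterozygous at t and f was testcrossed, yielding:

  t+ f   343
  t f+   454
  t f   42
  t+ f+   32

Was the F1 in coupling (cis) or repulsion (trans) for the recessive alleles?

The two most frequent classes are t+ f (343) and t f+ (454); these are the parental (non-recombinant) types.
So the F1 carried t+ f on one chromosome and t f+ on the other — the recessive alleles are on opposite chromosomes (trans / repulsion).

trans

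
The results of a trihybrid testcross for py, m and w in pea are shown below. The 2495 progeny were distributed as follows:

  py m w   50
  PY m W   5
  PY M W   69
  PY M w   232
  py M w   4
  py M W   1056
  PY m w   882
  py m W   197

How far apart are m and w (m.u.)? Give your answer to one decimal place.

17.6 m.u.

The two most frequent reciprocal classes, py M W and PY m w, are the parental types, so the F1 was py M W / PY m w.
The two rarest classes, py M w and PY m W, are the double crossovers. Comparing them with the parentals, only the w allele has switched, so w is the middle locus and the order is m – w – py.
Crossovers in the m–w interval produce the single-crossover classes py m W and PY M w (197 + 232 = 429) plus the double crossovers (9).
RF(m–w) = (429 + 9) / 2495 = 438/2495 = 0.1756 → 17.6 m.u.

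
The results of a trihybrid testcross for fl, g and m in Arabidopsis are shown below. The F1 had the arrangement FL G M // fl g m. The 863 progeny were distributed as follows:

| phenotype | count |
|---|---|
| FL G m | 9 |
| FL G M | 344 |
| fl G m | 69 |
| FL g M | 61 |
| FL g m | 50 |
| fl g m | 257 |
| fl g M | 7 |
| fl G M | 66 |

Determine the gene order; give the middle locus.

The two rarest classes, FL G m and fl g M, are the double crossovers. Comparing them with the parentals, only the m allele has switched, so m is the middle locus and the order is fl – m – g.

m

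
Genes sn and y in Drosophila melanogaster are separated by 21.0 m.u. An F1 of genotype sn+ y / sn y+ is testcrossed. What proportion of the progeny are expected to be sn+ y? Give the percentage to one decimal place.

A map distance of 21.0 m.u. corresponds to a recombination frequency of 0.210.
The F1 is sn+ y / sn y+, so sn+ y is a parental gamete class with expected frequency (1 − r)/2 = 0.790/2 = 0.3950.
That is 0.3950 = 39.5% of the progeny.

39.5%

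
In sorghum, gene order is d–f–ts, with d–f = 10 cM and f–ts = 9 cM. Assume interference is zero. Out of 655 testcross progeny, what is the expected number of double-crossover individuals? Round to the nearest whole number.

6

Map distances give recombination frequencies of 0.100 and 0.090 for the two intervals.
With no interference, expected double-crossover frequency = 0.100 × 0.090 = 0.00900.
Expected number = 0.00900 × 655 = 5.89 ≈ 6.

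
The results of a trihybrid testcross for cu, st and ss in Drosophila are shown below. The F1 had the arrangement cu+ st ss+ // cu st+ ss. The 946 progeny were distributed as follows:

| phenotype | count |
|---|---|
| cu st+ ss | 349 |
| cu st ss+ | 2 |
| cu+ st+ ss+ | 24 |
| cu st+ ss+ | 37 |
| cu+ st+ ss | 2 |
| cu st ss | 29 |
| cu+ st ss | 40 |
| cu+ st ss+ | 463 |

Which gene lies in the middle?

cu

The two rarest classes, cu st ss+ and cu+ st+ ss, are the double crossovers. Comparing them with the parentals, only the cu allele has switched, so cu is the middle locus and the order is st – cu – ss.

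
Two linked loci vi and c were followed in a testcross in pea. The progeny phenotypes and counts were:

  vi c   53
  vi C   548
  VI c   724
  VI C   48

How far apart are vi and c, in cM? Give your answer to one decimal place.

The two most frequent classes, VI c (724) and vi C (548), are the parental types, so the F1 was VI c / vi C.
The recombinant classes are VI C and vi c: 48 + 53 = 101.
Recombination frequency = 101/1373 = 0.0736 ≈ 7.4%, i.e. 7.4 cM.

7.4 cM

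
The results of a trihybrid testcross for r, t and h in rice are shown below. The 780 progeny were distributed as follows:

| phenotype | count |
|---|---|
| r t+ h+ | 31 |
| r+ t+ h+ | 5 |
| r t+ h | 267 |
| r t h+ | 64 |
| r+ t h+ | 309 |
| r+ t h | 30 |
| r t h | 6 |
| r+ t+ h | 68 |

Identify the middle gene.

t

The two most frequent reciprocal classes, r+ t h+ and r t+ h, are the parental types, so the F1 was r+ t h+ / r t+ h.
The two rarest classes, r+ t+ h+ and r t h, are the double crossovers. Comparing them with the parentals, only the t allele has switched, so t is the middle locus and the order is r – t – h.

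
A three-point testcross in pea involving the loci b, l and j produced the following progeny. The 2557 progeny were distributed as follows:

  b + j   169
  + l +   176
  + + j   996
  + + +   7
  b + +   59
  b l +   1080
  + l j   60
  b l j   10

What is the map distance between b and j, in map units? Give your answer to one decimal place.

14.2 map units

The two most frequent reciprocal classes, b l + and + + j, are the parental types, so the F1 was b l + / + + j.
The two rarest classes, b l j and + + +, are the double crossovers. Comparing them with the parentals, only the j allele has switched, so j is the middle locus and the order is b – j – l.
Crossovers in the b–j interval produce the single-crossover classes + l + and b + j (176 + 169 = 345) plus the double crossovers (17).
RF(b–j) = (345 + 17) / 2557 = 362/2557 = 0.1416 → 14.2 map units.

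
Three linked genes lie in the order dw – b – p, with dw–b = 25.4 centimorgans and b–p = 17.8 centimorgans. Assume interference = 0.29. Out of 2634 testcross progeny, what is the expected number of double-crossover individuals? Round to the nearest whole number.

85

Map distances give recombination frequencies of 0.254 and 0.178 for the two intervals.
With interference 0.29 (so coincidence = 0.71), expected double-crossover frequency = 0.254 × 0.178 × 0.71 = 0.03210.
Expected number = 0.03210 × 2634 = 84.55 ≈ 85.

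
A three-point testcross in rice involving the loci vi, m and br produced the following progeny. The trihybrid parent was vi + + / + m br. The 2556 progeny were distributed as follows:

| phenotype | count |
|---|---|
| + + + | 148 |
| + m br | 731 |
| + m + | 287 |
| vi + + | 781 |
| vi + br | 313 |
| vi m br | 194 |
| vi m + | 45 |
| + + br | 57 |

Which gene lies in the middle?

The two rarest classes, vi m + and + + br, are the double crossovers. Comparing them with the parentals, only the m allele has switched, so m is the middle locus and the order is vi – m – br.

m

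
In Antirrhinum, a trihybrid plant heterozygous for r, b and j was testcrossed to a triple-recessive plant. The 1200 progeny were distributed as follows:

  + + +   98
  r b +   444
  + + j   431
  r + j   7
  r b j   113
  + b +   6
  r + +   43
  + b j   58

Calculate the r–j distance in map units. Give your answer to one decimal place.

The two most frequent reciprocal classes, r b + and + + j, are the parental types, so the F1 was r b + / + + j.
The two rarest classes, + b + and r + j, are the double crossovers. Comparing them with the parentals, only the r allele has switched, so r is the middle locus and the order is b – r – j.
Crossovers in the r–j interval produce the single-crossover classes r b j and + + + (113 + 98 = 211) plus the double crossovers (13).
RF(r–j) = (211 + 13) / 1200 = 224/1200 = 0.1867 → 18.7 map units.

18.7 map units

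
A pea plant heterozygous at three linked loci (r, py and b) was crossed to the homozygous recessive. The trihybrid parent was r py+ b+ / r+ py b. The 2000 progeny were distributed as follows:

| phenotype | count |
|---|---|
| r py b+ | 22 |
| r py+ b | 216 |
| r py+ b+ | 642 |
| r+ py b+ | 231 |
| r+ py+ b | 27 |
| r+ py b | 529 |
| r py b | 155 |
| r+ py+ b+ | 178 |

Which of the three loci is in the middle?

The two rarest classes, r py b+ and r+ py+ b, are the double crossovers. Comparing them with the parentals, only the py allele has switched, so py is the middle locus and the order is r – py – b.

py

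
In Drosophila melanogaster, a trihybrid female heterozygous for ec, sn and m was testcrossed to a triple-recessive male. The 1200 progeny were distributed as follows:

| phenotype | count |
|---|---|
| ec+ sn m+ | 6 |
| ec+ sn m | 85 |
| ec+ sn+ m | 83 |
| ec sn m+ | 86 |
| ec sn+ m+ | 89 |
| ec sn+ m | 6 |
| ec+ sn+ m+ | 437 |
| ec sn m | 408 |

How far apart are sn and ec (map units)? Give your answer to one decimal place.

The two most frequent reciprocal classes, ec sn m and ec+ sn+ m+, are the parental types, so the F1 was ec sn m / ec+ sn+ m+.
The two rarest classes, ec sn+ m and ec+ sn m+, are the double crossovers. Comparing them with the parentals, only the sn allele has switched, so sn is the middle locus and the order is m – sn – ec.
Crossovers in the sn–ec interval produce the single-crossover classes ec+ sn m and ec sn+ m+ (85 + 89 = 174) plus the double crossovers (12).
RF(sn–ec) = (174 + 12) / 1200 = 186/1200 = 0.1550 → 15.5 map units.

15.5 map units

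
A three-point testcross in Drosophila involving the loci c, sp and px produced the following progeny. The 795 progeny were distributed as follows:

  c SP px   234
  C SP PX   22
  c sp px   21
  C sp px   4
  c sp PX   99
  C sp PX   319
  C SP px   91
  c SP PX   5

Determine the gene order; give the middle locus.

The two most frequent reciprocal classes, c SP px and C sp PX, are the parental types, so the F1 was c SP px / C sp PX.
The two rarest classes, c SP PX and C sp px, are the double crossovers. Comparing them with the parentals, only the px allele has switched, so px is the middle locus and the order is sp – px – c.

px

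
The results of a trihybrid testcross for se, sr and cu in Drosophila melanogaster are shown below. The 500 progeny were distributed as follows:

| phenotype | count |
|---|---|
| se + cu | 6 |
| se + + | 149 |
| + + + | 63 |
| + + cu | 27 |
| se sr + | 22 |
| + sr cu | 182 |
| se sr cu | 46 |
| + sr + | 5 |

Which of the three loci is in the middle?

cu

The two most frequent reciprocal classes, + sr cu and se + +, are the parental types, so the F1 was + sr cu / se + +.
The two rarest classes, + sr + and se + cu, are the double crossovers. Comparing them with the parentals, only the cu allele has switched, so cu is the middle locus and the order is se – cu – sr.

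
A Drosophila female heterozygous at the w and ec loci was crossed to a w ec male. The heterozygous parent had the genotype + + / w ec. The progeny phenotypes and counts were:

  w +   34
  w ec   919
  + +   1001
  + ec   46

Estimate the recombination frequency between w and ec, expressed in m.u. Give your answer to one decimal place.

The recombinant classes are + ec and w +: 46 + 34 = 80.
Recombination frequency = 80/2000 = 0.0400 ≈ 4.0%, i.e. 4.0 m.u.

4.0 m.u.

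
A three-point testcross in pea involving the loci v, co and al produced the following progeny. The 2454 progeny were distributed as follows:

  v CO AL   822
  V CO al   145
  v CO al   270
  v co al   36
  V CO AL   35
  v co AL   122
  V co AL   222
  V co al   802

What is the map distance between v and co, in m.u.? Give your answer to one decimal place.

13.8 m.u.

The two most frequent reciprocal classes, v CO AL and V co al, are the parental types, so the F1 was v CO AL / V co al.
The two rarest classes, V CO AL and v co al, are the double crossovers. Comparing them with the parentals, only the v allele has switched, so v is the middle locus and the order is al – v – co.
Crossovers in the v–co interval produce the single-crossover classes v co AL and V CO al (122 + 145 = 267) plus the double crossovers (71).
RF(v–co) = (267 + 71) / 2454 = 338/2454 = 0.1377 → 13.8 m.u.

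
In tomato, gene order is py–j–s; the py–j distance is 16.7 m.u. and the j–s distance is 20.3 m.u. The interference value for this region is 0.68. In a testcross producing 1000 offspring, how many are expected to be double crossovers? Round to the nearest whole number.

Map distances give recombination frequencies of 0.167 and 0.203 for the two intervals.
With interference 0.68 (so coincidence = 0.32), expected double-crossover frequency = 0.167 × 0.203 × 0.32 = 0.01085.
Expected number = 0.01085 × 1000 = 10.85 ≈ 11.

11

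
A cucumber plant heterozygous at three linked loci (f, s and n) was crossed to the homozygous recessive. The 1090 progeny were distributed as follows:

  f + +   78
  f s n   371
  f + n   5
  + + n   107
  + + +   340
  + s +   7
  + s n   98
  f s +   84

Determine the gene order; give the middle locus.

s

The two most frequent reciprocal classes, f s n and + + +, are the parental types, so the F1 was f s n / + + +.
The two rarest classes, f + n and + s +, are the double crossovers. Comparing them with the parentals, only the s allele has switched, so s is the middle locus and the order is n – s – f.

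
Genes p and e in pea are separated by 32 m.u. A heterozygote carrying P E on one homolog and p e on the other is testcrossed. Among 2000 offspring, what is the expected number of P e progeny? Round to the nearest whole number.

A map distance of 32 m.u. corresponds to a recombination frequency of 0.320.
The F1 is P E / p e, so P e is a recombinant gamete class with expected frequency r/2 = 0.320/2 = 0.1600.
Expected number = 0.1600 × 2000 = 320.00 ≈ 320.

320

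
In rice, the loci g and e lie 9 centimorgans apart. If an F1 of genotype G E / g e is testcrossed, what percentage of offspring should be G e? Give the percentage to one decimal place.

A map distance of 9 centimorgans corresponds to a recombination frequency of 0.090.
The F1 is G E / g e, so G e is a recombinant gamete class with expected frequency r/2 = 0.090/2 = 0.0450.
That is 0.0450 = 4.5% of the progeny.

4.5%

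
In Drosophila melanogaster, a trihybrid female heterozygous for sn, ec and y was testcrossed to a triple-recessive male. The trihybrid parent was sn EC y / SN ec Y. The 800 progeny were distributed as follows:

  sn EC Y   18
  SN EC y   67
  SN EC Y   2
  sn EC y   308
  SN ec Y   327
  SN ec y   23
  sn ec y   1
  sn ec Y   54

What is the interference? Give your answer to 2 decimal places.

0.56

The two rarest classes, sn ec y and SN EC Y, are the double crossovers. Comparing them with the parentals, only the ec allele has switched, so ec is the middle locus and the order is sn – ec – y.
sn–ec: (121 + 3)/800 = 0.1550; ec–y: (41 + 3)/800 = 0.0550.
Expected DCO frequency = 0.1550 × 0.0550 ≈ 0.00852; observed = 3/800 ≈ 0.00375.
Coefficient of coincidence = 0.00375/0.00852 ≈ 0.44; interference = 1 − 0.44 = 0.56.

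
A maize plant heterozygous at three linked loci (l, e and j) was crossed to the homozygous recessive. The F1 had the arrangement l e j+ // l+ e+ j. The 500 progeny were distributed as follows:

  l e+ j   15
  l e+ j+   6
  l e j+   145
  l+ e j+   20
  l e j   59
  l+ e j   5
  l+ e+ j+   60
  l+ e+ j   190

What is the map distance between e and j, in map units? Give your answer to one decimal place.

26.0 map units

The two rarest classes, l e+ j+ and l+ e j, are the double crossovers. Comparing them with the parentals, only the e allele has switched, so e is the middle locus and the order is l – e – j.
Crossovers in the e–j interval produce the single-crossover classes l e j and l+ e+ j+ (59 + 60 = 119) plus the double crossovers (11).
RF(e–j) = (119 + 11) / 500 = 130/500 = 0.2600 → 26.0 map units.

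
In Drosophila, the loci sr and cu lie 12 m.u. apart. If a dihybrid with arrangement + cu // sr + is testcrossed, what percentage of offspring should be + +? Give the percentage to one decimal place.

A map distance of 12 m.u. corresponds to a recombination frequency of 0.120.
The F1 is + cu / sr +, so + + is a recombinant gamete class with expected frequency r/2 = 0.120/2 = 0.0600.
That is 0.0600 = 6.0% of the progeny.

6.0%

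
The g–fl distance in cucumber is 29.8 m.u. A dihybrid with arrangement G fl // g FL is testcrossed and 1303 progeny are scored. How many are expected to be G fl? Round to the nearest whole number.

A map distance of 29.8 m.u. corresponds to a recombination frequency of 0.298.
The F1 is G fl / g FL, so G fl is a parental gamete class with expected frequency (1 − r)/2 = 0.702/2 = 0.3510.
Expected number = 0.3510 × 1303 = 457.35 ≈ 457.

457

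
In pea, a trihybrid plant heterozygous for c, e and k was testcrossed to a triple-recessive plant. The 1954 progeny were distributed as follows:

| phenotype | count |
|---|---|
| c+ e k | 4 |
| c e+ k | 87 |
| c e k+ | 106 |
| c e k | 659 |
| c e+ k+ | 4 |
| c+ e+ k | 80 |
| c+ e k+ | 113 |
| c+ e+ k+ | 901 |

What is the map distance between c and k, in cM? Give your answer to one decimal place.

9.9 cM

The two most frequent reciprocal classes, c e k and c+ e+ k+, are the parental types, so the F1 was c e k / c+ e+ k+.
The two rarest classes, c+ e k and c e+ k+, are the double crossovers. Comparing them with the parentals, only the c allele has switched, so c is the middle locus and the order is e – c – k.
Crossovers in the c–k interval produce the single-crossover classes c e k+ and c+ e+ k (106 + 80 = 186) plus the double crossovers (8).
RF(c–k) = (186 + 8) / 1954 = 194/1954 = 0.0993 → 9.9 cM.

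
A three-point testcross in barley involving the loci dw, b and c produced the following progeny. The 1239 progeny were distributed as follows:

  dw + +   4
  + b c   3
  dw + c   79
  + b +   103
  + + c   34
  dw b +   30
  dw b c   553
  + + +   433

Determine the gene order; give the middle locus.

The two most frequent reciprocal classes, + + + and dw b c, are the parental types, so the F1 was + + + / dw b c.
The two rarest classes, dw + + and + b c, are the double crossovers. Comparing them with the parentals, only the dw allele has switched, so dw is the middle locus and the order is b – dw – c.

dw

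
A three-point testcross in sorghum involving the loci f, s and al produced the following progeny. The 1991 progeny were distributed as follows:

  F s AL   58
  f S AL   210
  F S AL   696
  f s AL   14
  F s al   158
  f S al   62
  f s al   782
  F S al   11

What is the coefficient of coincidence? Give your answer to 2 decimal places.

0.87

The two most frequent reciprocal classes, f s al and F S AL, are the parental types, so the F1 was f s al / F S AL.
The two rarest classes, f s AL and F S al, are the double crossovers. Comparing them with the parentals, only the al allele has switched, so al is the middle locus and the order is s – al – f.
s–al: (120 + 25)/1991 = 0.0728; al–f: (368 + 25)/1991 = 0.1974.
Expected DCO frequency = 0.0728 × 0.1974 ≈ 0.01437; observed = 25/1991 ≈ 0.01256.
Coefficient of coincidence = 0.01256/0.01437 ≈ 0.87.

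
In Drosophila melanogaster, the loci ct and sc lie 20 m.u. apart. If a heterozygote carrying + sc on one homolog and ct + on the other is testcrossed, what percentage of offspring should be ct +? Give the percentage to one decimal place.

40.0%

A map distance of 20 m.u. corresponds to a recombination frequency of 0.200.
The F1 is + sc / ct +, so ct + is a parental gamete class with expected frequency (1 − r)/2 = 0.800/2 = 0.4000.
That is 0.4000 = 40.0% of the progeny.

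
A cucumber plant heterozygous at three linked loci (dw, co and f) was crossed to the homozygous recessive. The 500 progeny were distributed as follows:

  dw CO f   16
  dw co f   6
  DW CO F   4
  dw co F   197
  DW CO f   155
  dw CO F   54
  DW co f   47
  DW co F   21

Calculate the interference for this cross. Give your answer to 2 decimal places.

The two most frequent reciprocal classes, dw co F and DW CO f, are the parental types, so the F1 was dw co F / DW CO f.
The two rarest classes, dw co f and DW CO F, are the double crossovers. Comparing them with the parentals, only the f allele has switched, so f is the middle locus and the order is dw – f – co.
dw–f: (37 + 10)/500 = 0.0940; f–co: (101 + 10)/500 = 0.2220.
Expected DCO frequency = 0.0940 × 0.2220 ≈ 0.02087; observed = 10/500 ≈ 0.02000.
Coefficient of coincidence = 0.02000/0.02087 ≈ 0.96; interference = 1 − 0.96 = 0.04.

0.04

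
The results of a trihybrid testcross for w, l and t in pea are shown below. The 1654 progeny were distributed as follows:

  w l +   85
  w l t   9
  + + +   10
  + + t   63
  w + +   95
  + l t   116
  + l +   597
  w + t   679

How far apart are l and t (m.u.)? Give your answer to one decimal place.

The two most frequent reciprocal classes, + l + and w + t, are the parental types, so the F1 was + l + / w + t.
The two rarest classes, + + + and w l t, are the double crossovers. Comparing them with the parentals, only the l allele has switched, so l is the middle locus and the order is w – l – t.
Crossovers in the l–t interval produce the single-crossover classes + l t and w + + (116 + 95 = 211) plus the double crossovers (19).
RF(l–t) = (211 + 19) / 1654 = 230/1654 = 0.1391 → 13.9 m.u.

13.9 m.u.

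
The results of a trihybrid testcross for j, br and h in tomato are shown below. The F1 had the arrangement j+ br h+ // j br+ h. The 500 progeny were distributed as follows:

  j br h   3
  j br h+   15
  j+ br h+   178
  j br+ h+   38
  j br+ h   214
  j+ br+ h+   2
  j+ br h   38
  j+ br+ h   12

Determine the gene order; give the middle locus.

br

The two rarest classes, j+ br+ h+ and j br h, are the double crossovers. Comparing them with the parentals, only the br allele has switched, so br is the middle locus and the order is j – br – h.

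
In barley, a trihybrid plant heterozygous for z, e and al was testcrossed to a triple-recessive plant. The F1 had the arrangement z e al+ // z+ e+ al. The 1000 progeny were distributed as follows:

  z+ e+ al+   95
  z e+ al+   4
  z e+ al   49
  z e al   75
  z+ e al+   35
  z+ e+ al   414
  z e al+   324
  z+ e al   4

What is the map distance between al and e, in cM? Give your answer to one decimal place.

The two rarest classes, z e+ al+ and z+ e al, are the double crossovers. Comparing them with the parentals, only the e allele has switched, so e is the middle locus and the order is al – e – z.
Crossovers in the al–e interval produce the single-crossover classes z e al and z+ e+ al+ (75 + 95 = 170) plus the double crossovers (8).
RF(al–e) = (170 + 8) / 1000 = 178/1000 = 0.1780 → 17.8 cM.

17.8 cM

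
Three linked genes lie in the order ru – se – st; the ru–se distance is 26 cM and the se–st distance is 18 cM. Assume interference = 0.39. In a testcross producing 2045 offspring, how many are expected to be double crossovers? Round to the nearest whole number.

Map distances give recombination frequencies of 0.260 and 0.180 for the two intervals.
With interference 0.39 (so coincidence = 0.61), expected double-crossover frequency = 0.260 × 0.180 × 0.61 = 0.02855.
Expected number = 0.02855 × 2045 = 58.38 ≈ 58.

58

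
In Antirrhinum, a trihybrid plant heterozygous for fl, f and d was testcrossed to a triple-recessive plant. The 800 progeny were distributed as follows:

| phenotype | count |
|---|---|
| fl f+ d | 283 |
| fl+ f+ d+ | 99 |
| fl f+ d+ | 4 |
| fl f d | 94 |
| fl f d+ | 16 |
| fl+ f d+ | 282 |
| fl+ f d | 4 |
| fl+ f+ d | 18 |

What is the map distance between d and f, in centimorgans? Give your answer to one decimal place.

The two most frequent reciprocal classes, fl f+ d and fl+ f d+, are the parental types, so the F1 was fl f+ d / fl+ f d+.
The two rarest classes, fl f+ d+ and fl+ f d, are the double crossovers. Comparing them with the parentals, only the d allele has switched, so d is the middle locus and the order is f – d – fl.
Crossovers in the f–d interval produce the single-crossover classes fl f d and fl+ f+ d+ (94 + 99 = 193) plus the double crossovers (8).
RF(f–d) = (193 + 8) / 800 = 201/800 = 0.2512 → 25.1 centimorgans.

25.1 centimorgans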